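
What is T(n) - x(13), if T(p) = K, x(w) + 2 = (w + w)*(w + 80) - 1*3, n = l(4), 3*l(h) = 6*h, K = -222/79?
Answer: -190849/79 ≈ -2415.8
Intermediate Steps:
K = -222/79 (K = -222*1/79 = -222/79 ≈ -2.8101)
l(h) = 2*h (l(h) = (6*h)/3 = 2*h)
n = 8 (n = 2*4 = 8)
x(w) = -5 + 2*w*(80 + w) (x(w) = -2 + ((w + w)*(w + 80) - 1*3) = -2 + ((2*w)*(80 + w) - 3) = -2 + (2*w*(80 + w) - 3) = -2 + (-3 + 2*w*(80 + w)) = -5 + 2*w*(80 + w))
T(p) = -222/79
T(n) - x(13) = -222/79 - (-5 + 2*13**2 + 160*13) = -222/79 - (-5 + 2*169 + 2080) = -222/79 - (-5 + 338 + 2080) = -222/79 - 1*2413 = -222/79 - 2413 = -190849/79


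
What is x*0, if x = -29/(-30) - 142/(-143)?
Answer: 0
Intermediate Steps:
x = 8407/4290 (x = -29*(-1/30) - 142*(-1/143) = 29/30 + 142/143 = 8407/4290 ≈ 1.9597)
x*0 = (8407/4290)*0 = 0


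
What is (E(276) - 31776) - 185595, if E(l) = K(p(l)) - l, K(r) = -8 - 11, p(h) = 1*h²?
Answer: -217666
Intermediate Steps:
p(h) = h²
K(r) = -19
E(l) = -19 - l
(E(276) - 31776) - 185595 = ((-19 - 1*276) - 31776) - 185595 = ((-19 - 276) - 31776) - 185595 = (-295 - 31776) - 185595 = -32071 - 185595 = -217666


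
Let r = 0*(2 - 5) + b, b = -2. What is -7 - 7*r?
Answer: 7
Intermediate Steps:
r = -2 (r = 0*(2 - 5) - 2 = 0*(-3) - 2 = 0 - 2 = -2)
-7 - 7*r = -7 - 7*(-2) = -7 + 14 = 7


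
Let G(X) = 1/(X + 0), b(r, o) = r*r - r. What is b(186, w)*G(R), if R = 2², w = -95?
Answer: 17205/2 ≈ 8602.5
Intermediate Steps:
R = 4
b(r, o) = r² - r
G(X) = 1/X
b(186, w)*G(R) = (186*(-1 + 186))/4 = (186*185)*(¼) = 34410*(¼) = 17205/2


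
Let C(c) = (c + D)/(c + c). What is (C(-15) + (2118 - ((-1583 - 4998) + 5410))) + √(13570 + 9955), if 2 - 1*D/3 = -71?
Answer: 16411/5 + 5*√941 ≈ 3435.6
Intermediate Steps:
D = 219 (D = 6 - 3*(-71) = 6 + 213 = 219)
C(c) = (219 + c)/(2*c) (C(c) = (c + 219)/(c + c) = (219 + c)/((2*c)) = (219 + c)*(1/(2*c)) = (219 + c)/(2*c))
(C(-15) + (2118 - ((-1583 - 4998) + 5410))) + √(13570 + 9955) = ((½)*(219 - 15)/(-15) + (2118 - ((-1583 - 4998) + 5410))) + √(13570 + 9955) = ((½)*(-1/15)*204 + (2118 - (-6581 + 5410))) + √23525 = (-34/5 + (2118 - 1*(-1171))) + 5*√941 = (-34/5 + (2118 + 1171)) + 5*√941 = (-34/5 + 3289) + 5*√941 = 16411/5 + 5*√941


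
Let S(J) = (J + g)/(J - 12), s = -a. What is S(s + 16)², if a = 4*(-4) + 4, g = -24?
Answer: 1/16 ≈ 0.062500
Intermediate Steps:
a = -12 (a = -16 + 4 = -12)
s = 12 (s = -1*(-12) = 12)
S(J) = (-24 + J)/(-12 + J) (S(J) = (J - 24)/(J - 12) = (-24 + J)/(-12 + J))
S(s + 16)² = ((-24 + (12 + 16))/(-12 + (12 + 16)))² = ((-24 + 28)/(-12 + 28))² = (4/16)² = ((1/16)*4)² = (¼)² = 1/16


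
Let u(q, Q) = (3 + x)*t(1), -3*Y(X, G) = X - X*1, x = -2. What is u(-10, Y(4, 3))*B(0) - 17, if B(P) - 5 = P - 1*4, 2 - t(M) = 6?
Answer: -21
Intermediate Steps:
t(M) = -4 (t(M) = 2 - 1*6 = 2 - 6 = -4)
Y(X, G) = 0 (Y(X, G) = -(X - X*1)/3 = -(X - X)/3 = -1/3*0 = 0)
u(q, Q) = -4 (u(q, Q) = (3 - 2)*(-4) = 1*(-4) = -4)
B(P) = 1 + P (B(P) = 5 + (P - 1*4) = 5 + (P - 4) = 5 + (-4 + P) = 1 + P)
u(-10, Y(4, 3))*B(0) - 17 = -4*(1 + 0) - 17 = -4*1 - 17 = -4 - 17 = -21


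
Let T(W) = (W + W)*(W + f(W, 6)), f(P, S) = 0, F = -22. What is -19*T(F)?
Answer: -18392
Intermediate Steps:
T(W) = 2*W**2 (T(W) = (W + W)*(W + 0) = (2*W)*W = 2*W**2)
-19*T(F) = -38*(-22)**2 = -38*484 = -19*968 = -18392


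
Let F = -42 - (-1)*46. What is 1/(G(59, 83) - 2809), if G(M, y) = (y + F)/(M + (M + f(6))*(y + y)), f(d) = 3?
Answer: -10351/29075872 ≈ -0.00035600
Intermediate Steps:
F = 4 (F = -42 - 1*(-46) = -42 + 46 = 4)
G(M, y) = (4 + y)/(M + 2*y*(3 + M)) (G(M, y) = (y + 4)/(M + (M + 3)*(y + y)) = (4 + y)/(M + (3 + M)*(2*y)) = (4 + y)/(M + 2*y*(3 + M)))
1/(G(59, 83) - 2809) = 1/((4 + 83)/(59 + 6*83 + 2*59*83) - 2809) = 1/(87/(59 + 498 + 9794) - 2809) = 1/(87/10351 - 2809) = 1/(-29075872/10351) = -10351/29075872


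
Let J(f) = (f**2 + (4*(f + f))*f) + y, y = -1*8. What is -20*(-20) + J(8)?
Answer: 968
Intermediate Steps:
y = -8
J(f) = -8 + 9*f**2 (J(f) = (f**2 + (4*(f + f))*f) - 8 = (f**2 + (4*(2*f))*f) - 8 = (f**2 + (8*f)*f) - 8 = (f**2 + 8*f**2) - 8 = 9*f**2 - 8 = -8 + 9*f**2)
-20*(-20) + J(8) = -20*(-20) + (-8 + 9*8**2) = 400 + (-8 + 9*64) = 400 + (-8 + 576) = 400 + 568 = 968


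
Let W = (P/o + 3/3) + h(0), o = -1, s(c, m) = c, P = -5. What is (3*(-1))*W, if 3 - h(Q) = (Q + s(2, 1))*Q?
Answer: -27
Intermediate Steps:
h(Q) = 3 - Q*(2 + Q) (h(Q) = 3 - (Q + 2)*Q = 3 - (2 + Q)*Q = 3 - Q*(2 + Q))
W = 9 (W = (-5/(-1) + 3/3) + (3 - 1*0² - 2*0) = (-5*(-1) + 3*(⅓)) + (3 - 1*0 + 0) = (5 + 1) + (3 + 0 + 0) = 6 + 3 = 9)
(3*(-1))*W = (3*(-1))*9 = -3*9 = -27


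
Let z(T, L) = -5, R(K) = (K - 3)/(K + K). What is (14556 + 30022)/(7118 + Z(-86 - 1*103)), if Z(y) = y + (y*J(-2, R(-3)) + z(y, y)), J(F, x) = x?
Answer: 44578/6735 ≈ 6.6189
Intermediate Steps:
R(K) = (-3 + K)/(2*K) (R(K) = (-3 + K)/((2*K)) = (-3 + K)*(1/(2*K)) = (-3 + K)/(2*K))
Z(y) = -5 + 2*y (Z(y) = y + (y*((½)*(-3 - 3)/(-3)) - 5) = y + (y*((½)*(-⅓)*(-6)) - 5) = y + (y*1 - 5) = y + (y - 5) = y + (-5 + y) = -5 + 2*y)
(14556 + 30022)/(7118 + Z(-86 - 1*103)) = (14556 + 30022)/(7118 + (-5 + 2*(-86 - 1*103))) = 44578/(7118 + (-5 + 2*(-86 - 103))) = 44578/(7118 + (-5 + 2*(-189))) = 44578/(7118 + (-5 - 378)) = 44578/(7118 - 383) = 44578/6735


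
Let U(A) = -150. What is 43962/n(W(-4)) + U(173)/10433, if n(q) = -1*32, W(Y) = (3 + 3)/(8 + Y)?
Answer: -229330173/166928 ≈ -1373.8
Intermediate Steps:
W(Y) = 6/(8 + Y)
n(q) = -32
43962/n(W(-4)) + U(173)/10433 = 43962/(-32) - 150/10433 = 43962*(-1/32) - 150*1/10433 = -21981/16 - 150/10433 = -229330173/166928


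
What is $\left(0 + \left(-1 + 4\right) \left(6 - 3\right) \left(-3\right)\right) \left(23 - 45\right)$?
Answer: $594$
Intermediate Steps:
$\left(0 + \left(-1 + 4\right) \left(6 - 3\right) \left(-3\right)\right) \left(23 - 45\right) = \left(0 + 3 \cdot 3 \left(-3\right)\right) \left(-22\right) = \left(0 + 9 \left(-3\right)\right) \left(-22\right) = \left(0 - 27\right) \left(-22\right) = \left(-27\right) \left(-22\right) = 594$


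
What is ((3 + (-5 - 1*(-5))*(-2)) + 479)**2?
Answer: 232324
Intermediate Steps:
((3 + (-5 - 1*(-5))*(-2)) + 479)**2 = ((3 + (-5 + 5)*(-2)) + 479)**2 = ((3 + 0*(-2)) + 479)**2 = ((3 + 0) + 479)**2 = (3 + 479)**2 = 482**2 = 232324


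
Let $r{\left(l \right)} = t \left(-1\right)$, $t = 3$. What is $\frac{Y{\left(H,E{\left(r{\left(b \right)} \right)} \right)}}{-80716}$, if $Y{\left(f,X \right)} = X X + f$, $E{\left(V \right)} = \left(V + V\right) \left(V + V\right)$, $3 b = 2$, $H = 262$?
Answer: $- \frac{779}{40358} \approx -0.019302$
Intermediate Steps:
$b = \frac{2}{3}$ ($b = \frac{1}{3} \cdot 2 = \frac{2}{3} \approx 0.66667$)
$r{\left(l \right)} = -3$ ($r{\left(l \right)} = 3 \left(-1\right) = -3$)
$E{\left(V \right)} = 4 V^{2}$ ($E{\left(V \right)} = 2 V 2 V = 4 V^{2}$)
$Y{\left(f,X \right)} = f + X^{2}$ ($Y{\left(f,X \right)} = X^{2} + f = f + X^{2}$)
$\frac{Y{\left(H,E{\left(r{\left(b \right)} \right)} \right)}}{-80716} = \frac{262 + \left(4 \left(-3\right)^{2}\right)^{2}}{-80716} = \left(262 + \left(4 \cdot 9\right)^{2}\right) \left(- \frac{1}{80716}\right) = \left(262 + 36^{2}\right) \left(- \frac{1}{80716}\right) = \left(262 + 1296\right) \left(- \frac{1}{80716}\right) = 1558 \left(- \frac{1}{80716}\right) = - \frac{779}{40358}$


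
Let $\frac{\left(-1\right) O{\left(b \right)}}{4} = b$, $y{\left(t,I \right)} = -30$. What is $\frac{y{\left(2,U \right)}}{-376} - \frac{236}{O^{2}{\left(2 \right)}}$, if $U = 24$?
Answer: $- \frac{2713}{752} \approx -3.6077$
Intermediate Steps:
$O{\left(b \right)} = - 4 b$
$\frac{y{\left(2,U \right)}}{-376} - \frac{236}{O^{2}{\left(2 \right)}} = - \frac{30}{-376} - \frac{236}{\left(\left(-4\right) 2\right)^{2}} = \left(-30\right) \left(- \frac{1}{376}\right) - \frac{236}{\left(-8\right)^{2}} = \frac{15}{188} - \frac{236}{64} = \frac{15}{188} - \frac{59}{16} = - \frac{2713}{752}$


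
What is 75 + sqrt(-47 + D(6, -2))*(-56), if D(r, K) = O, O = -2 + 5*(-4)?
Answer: 75 - 56*I*sqrt(69) ≈ 75.0 - 465.17*I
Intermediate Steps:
O = -22 (O = -2 - 20 = -22)
D(r, K) = -22
75 + sqrt(-47 + D(6, -2))*(-56) = 75 + sqrt(-47 - 22)*(-56) = 75 + sqrt(-69)*(-56) = 75 + (I*sqrt(69))*(-56) = 75 - 56*I*sqrt(69)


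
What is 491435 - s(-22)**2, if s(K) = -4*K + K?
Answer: 487079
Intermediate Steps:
s(K) = -3*K
491435 - s(-22)**2 = 491435 - (-3*(-22))**2 = 491435 - 1*66**2 = 491435 - 1*4356 = 491435 - 4356 = 487079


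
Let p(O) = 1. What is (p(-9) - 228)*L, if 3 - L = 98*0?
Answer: -681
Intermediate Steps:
L = 3 (L = 3 - 98*0 = 3 - 1*0 = 3 + 0 = 3)
(p(-9) - 228)*L = (1 - 228)*3 = -227*3 = -681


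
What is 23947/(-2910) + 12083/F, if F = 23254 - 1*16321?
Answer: -43621007/6725010 ≈ -6.4864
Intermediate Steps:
F = 6933 (F = 23254 - 16321 = 6933)
23947/(-2910) + 12083/F = 23947/(-2910) + 12083/6933 = 23947*(-1/2910) + 12083*(1/6933) = -23947/2910 + 12083/6933 = -43621007/6725010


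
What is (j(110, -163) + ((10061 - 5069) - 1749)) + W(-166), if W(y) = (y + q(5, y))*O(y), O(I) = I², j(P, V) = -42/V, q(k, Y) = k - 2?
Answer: -731606713/163 ≈ -4.4884e+6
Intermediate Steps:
q(k, Y) = -2 + k
W(y) = y²*(3 + y) (W(y) = (y + (-2 + 5))*y² = (y + 3)*y² = (3 + y)*y² = y²*(3 + y))
(j(110, -163) + ((10061 - 5069) - 1749)) + W(-166) = (-42/(-163) + ((10061 - 5069) - 1749)) + (-166)²*(3 - 166) = (-42*(-1/163) + (4992 - 1749)) + 27556*(-163) = (42/163 + 3243) - 4491628 = 528651/163 - 4491628 = -731606713/163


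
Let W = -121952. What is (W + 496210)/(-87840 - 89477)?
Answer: -374258/177317 ≈ -2.1107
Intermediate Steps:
(W + 496210)/(-87840 - 89477) = (-121952 + 496210)/(-87840 - 89477) = 374258/(-177317) = 374258*(-1/177317) = -374258/177317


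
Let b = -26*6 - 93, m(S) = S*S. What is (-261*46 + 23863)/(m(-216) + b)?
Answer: 11857/46407 ≈ 0.25550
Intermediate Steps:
m(S) = S²
b = -249 (b = -156 - 93 = -249)
(-261*46 + 23863)/(m(-216) + b) = (-261*46 + 23863)/((-216)² - 249) = (-12006 + 23863)/(46656 - 249) = 11857/46407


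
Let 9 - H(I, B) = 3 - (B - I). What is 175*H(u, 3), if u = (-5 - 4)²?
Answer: -12600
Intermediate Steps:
u = 81 (u = (-9)² = 81)
H(I, B) = 6 + B - I (H(I, B) = 9 - (3 - (B - I)) = 9 - (3 + (I - B)) = 9 - (3 + I - B) = 9 + (-3 + B - I) = 6 + B - I)
175*H(u, 3) = 175*(6 + 3 - 1*81) = 175*(6 + 3 - 81) = 175*(-72) = -12600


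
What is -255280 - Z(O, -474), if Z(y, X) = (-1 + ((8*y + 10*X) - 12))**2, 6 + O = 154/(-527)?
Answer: -6478677046001/277729 ≈ -2.3327e+7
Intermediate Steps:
O = -3316/527 (O = -6 + 154/(-527) = -6 + 154*(-1/527) = -6 - 154/527 = -3316/527 ≈ -6.2922)
Z(y, X) = (-13 + 8*y + 10*X)**2 (Z(y, X) = (-1 + (-12 + 8*y + 10*X))**2 = (-13 + 8*y + 10*X)**2)
-255280 - Z(O, -474) = -255280 - (-13 + 8*(-3316/527) + 10*(-474))**2 = -255280 - (-13 - 26528/527 - 4740)**2 = -255280 - (-2531359/527)**2 = -255280 - 1*6407778386881/277729 = -255280 - 6407778386881/277729 = -6478677046001/277729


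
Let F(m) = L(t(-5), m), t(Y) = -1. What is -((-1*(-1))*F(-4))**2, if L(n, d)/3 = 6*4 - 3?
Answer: -3969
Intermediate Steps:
L(n, d) = 63 (L(n, d) = 3*(6*4 - 3) = 3*(24 - 3) = 3*21 = 63)
F(m) = 63
-((-1*(-1))*F(-4))**2 = -(-1*(-1)*63)**2 = -(1*63)**2 = -1*63**2 = -1*3969 = -3969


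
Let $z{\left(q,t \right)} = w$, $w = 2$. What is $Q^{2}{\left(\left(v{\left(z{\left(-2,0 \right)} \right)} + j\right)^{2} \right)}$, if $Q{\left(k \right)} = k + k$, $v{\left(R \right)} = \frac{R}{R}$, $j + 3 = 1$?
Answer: $4$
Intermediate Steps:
$j = -2$ ($j = -3 + 1 = -2$)
$z{\left(q,t \right)} = 2$
$v{\left(R \right)} = 1$
$Q{\left(k \right)} = 2 k$
$Q^{2}{\left(\left(v{\left(z{\left(-2,0 \right)} \right)} + j\right)^{2} \right)} = \left(2 \left(1 - 2\right)^{2}\right)^{2} = \left(2 \left(-1\right)^{2}\right)^{2} = \left(2 \cdot 1\right)^{2} = 2^{2} = 4$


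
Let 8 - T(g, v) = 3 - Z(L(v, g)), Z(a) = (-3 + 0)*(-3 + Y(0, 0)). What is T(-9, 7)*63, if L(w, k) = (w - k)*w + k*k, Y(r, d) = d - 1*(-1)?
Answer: 693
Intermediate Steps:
Y(r, d) = 1 + d (Y(r, d) = d + 1 = 1 + d)
L(w, k) = k² + w*(w - k) (L(w, k) = w*(w - k) + k² = k² + w*(w - k))
Z(a) = 6 (Z(a) = (-3 + 0)*(-3 + (1 + 0)) = -3*(-3 + 1) = -3*(-2) = 6)
T(g, v) = 11 (T(g, v) = 8 - (3 - 1*6) = 8 - (3 - 6) = 8 - 1*(-3) = 8 + 3 = 11)
T(-9, 7)*63 = 11*63 = 693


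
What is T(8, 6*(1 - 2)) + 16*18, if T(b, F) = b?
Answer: 296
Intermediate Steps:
T(8, 6*(1 - 2)) + 16*18 = 8 + 16*18 = 8 + 288 = 296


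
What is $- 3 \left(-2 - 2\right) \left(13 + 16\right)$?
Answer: $348$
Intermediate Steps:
$- 3 \left(-2 - 2\right) \left(13 + 16\right) = \left(-3\right) \left(-4\right) 29 = 12 \cdot 29 = 348$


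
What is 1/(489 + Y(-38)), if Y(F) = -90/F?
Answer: 19/9336 ≈ 0.0020351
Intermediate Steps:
1/(489 + Y(-38)) = 1/(489 - 90/(-38)) = 1/(489 - 90*(-1/38)) = 1/(489 + 45/19) = 1/(9336/19) = 19/9336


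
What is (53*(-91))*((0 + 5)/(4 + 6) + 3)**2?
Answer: -236327/4 ≈ -59082.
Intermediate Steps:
(53*(-91))*((0 + 5)/(4 + 6) + 3)**2 = -4823*(5/10 + 3)**2 = -4823*(5*(1/10) + 3)**2 = -4823*(1/2 + 3)**2 = -4823*(7/2)**2 = -4823*49/4 = -236327/4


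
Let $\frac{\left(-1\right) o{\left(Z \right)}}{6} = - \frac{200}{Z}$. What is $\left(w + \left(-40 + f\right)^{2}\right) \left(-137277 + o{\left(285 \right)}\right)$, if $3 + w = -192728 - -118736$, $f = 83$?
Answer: $\frac{188169970718}{19} \approx 9.9037 \cdot 10^{9}$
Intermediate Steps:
$w = -73995$ ($w = -3 - 73992 = -73995$)
$o{\left(Z \right)} = \frac{1200}{Z}$ ($o{\left(Z \right)} = - 6 \left(- \frac{200}{Z}\right) = \frac{1200}{Z}$)
$\left(w + \left(-40 + f\right)^{2}\right) \left(-137277 + o{\left(285 \right)}\right) = \left(-73995 + \left(-40 + 83\right)^{2}\right) \left(-137277 + \frac{1200}{285}\right) = \left(-73995 + 43^{2}\right) \left(-137277 + 1200 \cdot \frac{1}{285}\right) = \left(-73995 + 1849\right) \left(-137277 + \frac{80}{19}\right) = \left(-72146\right) \left(- \frac{2608183}{19}\right) = \frac{188169970718}{19}$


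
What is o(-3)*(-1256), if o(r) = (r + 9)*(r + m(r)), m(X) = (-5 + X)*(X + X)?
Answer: -339120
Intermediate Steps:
m(X) = 2*X*(-5 + X) (m(X) = (-5 + X)*(2*X) = 2*X*(-5 + X))
o(r) = (9 + r)*(r + 2*r*(-5 + r)) (o(r) = (r + 9)*(r + 2*r*(-5 + r)) = (9 + r)*(r + 2*r*(-5 + r)))
o(-3)*(-1256) = -3*(-81 + 2*(-3)² + 9*(-3))*(-1256) = -3*(-81 + 2*9 - 27)*(-1256) = -3*(-81 + 18 - 27)*(-1256) = -3*(-90)*(-1256) = 270*(-1256) = -339120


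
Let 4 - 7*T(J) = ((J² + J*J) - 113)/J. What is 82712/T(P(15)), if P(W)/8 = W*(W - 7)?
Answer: -555824640/1839247 ≈ -302.20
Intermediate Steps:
P(W) = 8*W*(-7 + W) (P(W) = 8*(W*(W - 7)) = 8*(W*(-7 + W)) = 8*W*(-7 + W))
T(J) = 4/7 - (-113 + 2*J²)/(7*J) (T(J) = 4/7 - ((J² + J*J) - 113)/(7*J) = 4/7 - ((J² + J²) - 113)/(7*J) = 4/7 - (2*J² - 113)/(7*J) = 4/7 - (-113 + 2*J²)/(7*J))
82712/T(P(15)) = 82712/(((113 - 2*8*15*(-7 + 15)*(-2 + 8*15*(-7 + 15)))/(7*((8*15*(-7 + 15)))))) = 82712/(((113 - 2*8*15*8*(-2 + 8*15*8))/(7*((8*15*8))))) = 82712/(((⅐)*(113 - 2*960*(-2 + 960))/960)) = 82712/(((⅐)*(1/960)*(113 - 2*960*958))) = 82712/(((⅐)*(1/960)*(113 - 1839360))) = 82712/(((⅐)*(1/960)*(-1839247))) = 82712/(-1839247/6720) = 82712*(-6720/1839247) = -555824640/1839247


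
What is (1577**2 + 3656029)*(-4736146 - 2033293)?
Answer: -41584379460562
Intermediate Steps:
(1577**2 + 3656029)*(-4736146 - 2033293) = (2486929 + 3656029)*(-6769439) = 6142958*(-6769439) = -41584379460562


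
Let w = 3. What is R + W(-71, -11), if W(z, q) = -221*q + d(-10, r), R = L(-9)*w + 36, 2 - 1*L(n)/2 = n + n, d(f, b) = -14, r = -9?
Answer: 2573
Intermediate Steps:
L(n) = 4 - 4*n (L(n) = 4 - 2*(n + n) = 4 - 4*n)
R = 156 (R = (4 - 4*(-9))*3 + 36 = (4 + 36)*3 + 36 = 40*3 + 36 = 120 + 36 = 156)
W(z, q) = -14 - 221*q (W(z, q) = -221*q - 14 = -14 - 221*q)
R + W(-71, -11) = 156 + (-14 - 221*(-11)) = 156 + (-14 + 2431) = 156 + 2417 = 2573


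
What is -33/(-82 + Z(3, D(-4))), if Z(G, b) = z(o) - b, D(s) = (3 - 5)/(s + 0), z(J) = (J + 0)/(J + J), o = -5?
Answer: 33/82 ≈ 0.40244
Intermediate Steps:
z(J) = ½ (z(J) = J/((2*J)) = J*(1/(2*J)) = ½)
D(s) = -2/s
Z(G, b) = ½ - b
-33/(-82 + Z(3, D(-4))) = -33/(-82 + (½ - (-2)/(-4))) = -33/(-82 + (½ - (-2)*(-1)/4)) = -33/(-82 + (½ - 1*½)) = -33/(-82 + (½ - ½)) = -33/(-82 + 0) = -33/(-82) = -1/82*(-33) = 33/82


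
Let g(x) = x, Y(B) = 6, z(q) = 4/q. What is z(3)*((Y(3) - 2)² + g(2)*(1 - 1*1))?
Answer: 64/3 ≈ 21.333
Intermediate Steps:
z(3)*((Y(3) - 2)² + g(2)*(1 - 1*1)) = (4/3)*((6 - 2)² + 2*(1 - 1*1)) = (4*(⅓))*(4² + 2*(1 - 1)) = 4*(16 + 2*0)/3 = 4*(16 + 0)/3 = (4/3)*16 = 64/3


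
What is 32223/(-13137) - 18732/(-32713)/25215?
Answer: -2953240306389/1204018157935 ≈ -2.4528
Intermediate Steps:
32223/(-13137) - 18732/(-32713)/25215 = 32223*(-1/13137) - 18732*(-1/32713)*(1/25215) = -10741/4379 + (18732/32713)*(1/25215) = -10741/4379 + 6244/274952765 = -2953240306389/1204018157935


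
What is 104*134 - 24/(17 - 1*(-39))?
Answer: 97549/7 ≈ 13936.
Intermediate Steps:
104*134 - 24/(17 - 1*(-39)) = 13936 - 24/(17 + 39) = 13936 - 24/56 = 13936 - 24*1/56 = 13936 - 3/7 = 97549/7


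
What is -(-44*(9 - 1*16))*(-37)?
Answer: 11396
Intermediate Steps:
-(-44*(9 - 1*16))*(-37) = -(-44*(9 - 16))*(-37) = -(-44*(-7))*(-37) = -308*(-37) = -1*(-11396) = 11396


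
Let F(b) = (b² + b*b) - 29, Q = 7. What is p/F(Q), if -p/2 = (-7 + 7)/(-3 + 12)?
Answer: 0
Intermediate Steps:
F(b) = -29 + 2*b² (F(b) = (b² + b²) - 29 = 2*b² - 29 = -29 + 2*b²)
p = 0 (p = -2*(-7 + 7)/(-3 + 12) = -0/9 = -2*0 = 0)
p/F(Q) = 0/(-29 + 2*7²) = 0/(-29 + 2*49) = 0/(-29 + 98) = 0/69 = 0*(1/69) = 0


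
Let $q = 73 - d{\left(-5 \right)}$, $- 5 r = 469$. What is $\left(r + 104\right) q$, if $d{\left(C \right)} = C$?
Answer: $\frac{3978}{5} \approx 795.6$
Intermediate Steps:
$r = - \frac{469}{5}$ ($r = \left(- \frac{1}{5}\right) 469 = - \frac{469}{5} \approx -93.8$)
$q = 78$ ($q = 73 - -5 = 73 + 5 = 78$)
$\left(r + 104\right) q = \left(- \frac{469}{5} + 104\right) 78 = \frac{51}{5} \cdot 78 = \frac{3978}{5}$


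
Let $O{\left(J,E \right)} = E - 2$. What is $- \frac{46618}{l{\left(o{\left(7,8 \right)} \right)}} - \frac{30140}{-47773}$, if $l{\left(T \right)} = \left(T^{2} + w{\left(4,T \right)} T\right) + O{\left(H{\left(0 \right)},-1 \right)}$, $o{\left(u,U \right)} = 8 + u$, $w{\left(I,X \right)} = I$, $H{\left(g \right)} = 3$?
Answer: $- \frac{100844647}{612363} \approx -164.68$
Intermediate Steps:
$O{\left(J,E \right)} = -2 + E$
$l{\left(T \right)} = -3 + T^{2} + 4 T$ ($l{\left(T \right)} = \left(T^{2} + 4 T\right) - 3 = -3 + T^{2} + 4 T$)
$- \frac{46618}{l{\left(o{\left(7,8 \right)} \right)}} - \frac{30140}{-47773} = - \frac{46618}{-3 + \left(8 + 7\right)^{2} + 4 \left(8 + 7\right)} - \frac{30140}{-47773} = - \frac{46618}{-3 + 15^{2} + 4 \cdot 15} - - \frac{2740}{4343} = - \frac{46618}{-3 + 225 + 60} + \frac{2740}{4343} = - \frac{46618}{282} + \frac{2740}{4343} = \left(-46618\right) \frac{1}{282} + \frac{2740}{4343} = - \frac{23309}{141} + \frac{2740}{4343} = - \frac{100844647}{612363}$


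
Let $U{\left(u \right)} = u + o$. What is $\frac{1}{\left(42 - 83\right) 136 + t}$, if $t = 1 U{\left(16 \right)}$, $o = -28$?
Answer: $- \frac{1}{5588} \approx -0.00017895$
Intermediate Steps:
$U{\left(u \right)} = -28 + u$ ($U{\left(u \right)} = u - 28 = -28 + u$)
$t = -12$ ($t = 1 \left(-28 + 16\right) = 1 \left(-12\right) = -12$)
$\frac{1}{\left(42 - 83\right) 136 + t} = \frac{1}{\left(42 - 83\right) 136 - 12} = \frac{1}{\left(-41\right) 136 - 12} = \frac{1}{-5576 - 12} = \frac{1}{-5588} = - \frac{1}{5588}$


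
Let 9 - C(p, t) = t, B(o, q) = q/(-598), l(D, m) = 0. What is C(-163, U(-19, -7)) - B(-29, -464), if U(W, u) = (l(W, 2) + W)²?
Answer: -105480/299 ≈ -352.78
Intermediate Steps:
B(o, q) = -q/598 (B(o, q) = q*(-1/598) = -q/598)
U(W, u) = W² (U(W, u) = (0 + W)² = W²)
C(p, t) = 9 - t
C(-163, U(-19, -7)) - B(-29, -464) = (9 - 1*(-19)²) - (-1)*(-464)/598 = (9 - 1*361) - 1*232/299 = (9 - 361) - 232/299 = -352 - 232/299 = -105480/299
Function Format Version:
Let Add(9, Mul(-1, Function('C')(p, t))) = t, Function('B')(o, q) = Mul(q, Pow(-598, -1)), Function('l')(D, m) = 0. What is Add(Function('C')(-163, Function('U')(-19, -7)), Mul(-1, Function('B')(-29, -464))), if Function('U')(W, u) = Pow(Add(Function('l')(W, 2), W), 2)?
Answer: Rational(-105480, 299) ≈ -352.78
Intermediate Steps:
Function('B')(o, q) = Mul(Rational(-1, 598), q) (Function('B')(o, q) = Mul(q, Rational(-1, 598)) = Mul(Rational(-1, 598), q))
Function('U')(W, u) = Pow(W, 2) (Function('U')(W, u) = Pow(Add(0, W), 2) = Pow(W, 2))
Function('C')(p, t) = Add(9, Mul(-1, t))
Add(Function('C')(-163, Function('U')(-19, -7)), Mul(-1, Function('B')(-29, -464))) = Add(Add(9, Mul(-1, Pow(-19, 2))), Mul(-1, Mul(Rational(-1, 598), -464))) = Add(Add(9, Mul(-1, 361)), Mul(-1, Rational(232, 299))) = Add(Add(9, -361), Rational(-232, 299)) = Add(-352, Rational(-232, 299)) = Rational(-105480, 299)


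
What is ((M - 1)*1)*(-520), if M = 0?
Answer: 520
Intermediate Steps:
((M - 1)*1)*(-520) = ((0 - 1)*1)*(-520) = -1*1*(-520) = -1*(-520) = 520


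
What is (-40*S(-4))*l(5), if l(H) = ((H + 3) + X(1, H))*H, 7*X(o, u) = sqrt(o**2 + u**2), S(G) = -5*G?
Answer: -32000 - 4000*sqrt(26)/7 ≈ -34914.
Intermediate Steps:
X(o, u) = sqrt(o**2 + u**2)/7
l(H) = H*(3 + H + sqrt(1 + H**2)/7) (l(H) = ((H + 3) + sqrt(1**2 + H**2)/7)*H = ((3 + H) + sqrt(1 + H**2)/7)*H = (3 + H + sqrt(1 + H**2)/7)*H = H*(3 + H + sqrt(1 + H**2)/7))
(-40*S(-4))*l(5) = (-(-200)*(-4))*((1/7)*5*(21 + sqrt(1 + 5**2) + 7*5)) = (-40*20)*((1/7)*5*(21 + sqrt(1 + 25) + 35)) = -800*5*(21 + sqrt(26) + 35)/7 = -800*5*(56 + sqrt(26))/7 = -800*(40 + 5*sqrt(26)/7) = -32000 - 4000*sqrt(26)/7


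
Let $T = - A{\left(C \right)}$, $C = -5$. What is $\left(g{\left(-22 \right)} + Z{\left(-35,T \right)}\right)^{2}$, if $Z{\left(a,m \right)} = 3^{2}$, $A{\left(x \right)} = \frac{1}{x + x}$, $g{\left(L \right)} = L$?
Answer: $169$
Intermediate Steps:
$A{\left(x \right)} = \frac{1}{2 x}$
$T = \frac{1}{10}$ ($T = - \frac{1}{2 \left(-5\right)} = - \frac{-1}{2 \cdot 5} = \left(-1\right) \left(- \frac{1}{10}\right) = \frac{1}{10} \approx 0.1$)
$Z{\left(a,m \right)} = 9$
$\left(g{\left(-22 \right)} + Z{\left(-35,T \right)}\right)^{2} = \left(-22 + 9\right)^{2} = \left(-13\right)^{2} = 169$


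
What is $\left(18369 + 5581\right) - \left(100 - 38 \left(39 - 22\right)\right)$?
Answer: $24496$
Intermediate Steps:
$\left(18369 + 5581\right) - \left(100 - 38 \left(39 - 22\right)\right) = 23950 - \left(100 - 38 \left(39 - 22\right)\right) = 23950 + \left(-100 + 38 \cdot 17\right) = 23950 + \left(-100 + 646\right) = 23950 + 546 = 24496$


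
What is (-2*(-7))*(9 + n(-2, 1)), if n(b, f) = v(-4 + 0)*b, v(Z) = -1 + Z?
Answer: 266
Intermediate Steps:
n(b, f) = -5*b (n(b, f) = (-1 + (-4 + 0))*b = (-1 - 4)*b = -5*b)
(-2*(-7))*(9 + n(-2, 1)) = (-2*(-7))*(9 - 5*(-2)) = 14*(9 + 10) = 14*19 = 266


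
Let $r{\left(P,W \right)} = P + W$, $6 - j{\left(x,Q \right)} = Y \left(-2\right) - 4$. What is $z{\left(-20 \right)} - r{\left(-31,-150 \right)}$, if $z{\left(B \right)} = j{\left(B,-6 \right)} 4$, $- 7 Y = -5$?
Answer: $\frac{1587}{7} \approx 226.71$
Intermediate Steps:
$Y = \frac{5}{7}$ ($Y = \left(- \frac{1}{7}\right) \left(-5\right) = \frac{5}{7} \approx 0.71429$)
$j{\left(x,Q \right)} = \frac{80}{7}$ ($j{\left(x,Q \right)} = 6 - \left(\frac{5}{7} \left(-2\right) - 4\right) = 6 - \left(- \frac{10}{7} - 4\right) = 6 - - \frac{38}{7} = 6 + \frac{38}{7} = \frac{80}{7}$)
$z{\left(B \right)} = \frac{320}{7}$ ($z{\left(B \right)} = \frac{80}{7} \cdot 4 = \frac{320}{7}$)
$z{\left(-20 \right)} - r{\left(-31,-150 \right)} = \frac{320}{7} - \left(-31 - 150\right) = \frac{320}{7} - -181 = \frac{320}{7} + 181 = \frac{1587}{7}$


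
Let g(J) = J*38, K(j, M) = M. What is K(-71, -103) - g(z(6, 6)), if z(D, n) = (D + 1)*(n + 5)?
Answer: -3029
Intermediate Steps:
z(D, n) = (1 + D)*(5 + n)
g(J) = 38*J
K(-71, -103) - g(z(6, 6)) = -103 - 38*(5 + 6 + 5*6 + 6*6) = -103 - 38*(5 + 6 + 30 + 36) = -103 - 38*77 = -103 - 1*2926 = -103 - 2926 = -3029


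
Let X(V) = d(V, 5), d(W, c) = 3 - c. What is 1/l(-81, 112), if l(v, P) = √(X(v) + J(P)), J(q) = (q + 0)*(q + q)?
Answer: √25086/25086 ≈ 0.0063137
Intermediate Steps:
J(q) = 2*q² (J(q) = q*(2*q) = 2*q²)
X(V) = -2 (X(V) = 3 - 1*5 = 3 - 5 = -2)
l(v, P) = √(-2 + 2*P²)
1/l(-81, 112) = 1/(√(-2 + 2*112²)) = 1/(√(-2 + 2*12544)) = 1/(√(-2 + 25088)) = 1/(√25086) = √25086/25086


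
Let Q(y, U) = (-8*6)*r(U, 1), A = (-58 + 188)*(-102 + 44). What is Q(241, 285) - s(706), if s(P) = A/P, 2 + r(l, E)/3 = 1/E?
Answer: 54602/353 ≈ 154.68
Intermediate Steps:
r(l, E) = -6 + 3/E
A = -7540 (A = 130*(-58) = -7540)
Q(y, U) = 144 (Q(y, U) = (-8*6)*(-6 + 3/1) = -48*(-6 + 3*1) = -48*(-6 + 3) = -48*(-3) = 144)
s(P) = -7540/P
Q(241, 285) - s(706) = 144 - (-7540)/706 = 144 - 1*(-3770/353) = 144 + 3770/353 = 54602/353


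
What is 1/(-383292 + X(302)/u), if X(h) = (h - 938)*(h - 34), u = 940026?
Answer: -156671/60050769340 ≈ -2.6090e-6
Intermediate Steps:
X(h) = (-938 + h)*(-34 + h)
1/(-383292 + X(302)/u) = 1/(-383292 + (31892 + 302² - 972*302)/940026) = 1/(-383292 + (31892 + 91204 - 293544)*(1/940026)) = 1/(-383292 - 170448*1/940026) = 1/(-383292 - 28408/156671) = 1/(-60050769340/156671) = -156671/60050769340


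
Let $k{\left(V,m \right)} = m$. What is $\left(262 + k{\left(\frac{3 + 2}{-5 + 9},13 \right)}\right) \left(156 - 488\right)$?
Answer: $-91300$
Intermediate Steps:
$\left(262 + k{\left(\frac{3 + 2}{-5 + 9},13 \right)}\right) \left(156 - 488\right) = \left(262 + 13\right) \left(156 - 488\right) = 275 \left(-332\right) = -91300$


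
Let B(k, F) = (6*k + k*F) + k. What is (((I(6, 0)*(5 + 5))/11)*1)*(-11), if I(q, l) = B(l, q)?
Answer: 0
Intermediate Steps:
B(k, F) = 7*k + F*k (B(k, F) = (6*k + F*k) + k = 7*k + F*k)
I(q, l) = l*(7 + q)
(((I(6, 0)*(5 + 5))/11)*1)*(-11) = ((((0*(7 + 6))*(5 + 5))/11)*1)*(-11) = ((((0*13)*10)*(1/11))*1)*(-11) = (((0*10)*(1/11))*1)*(-11) = ((0*(1/11))*1)*(-11) = (0*1)*(-11) = 0*(-11) = 0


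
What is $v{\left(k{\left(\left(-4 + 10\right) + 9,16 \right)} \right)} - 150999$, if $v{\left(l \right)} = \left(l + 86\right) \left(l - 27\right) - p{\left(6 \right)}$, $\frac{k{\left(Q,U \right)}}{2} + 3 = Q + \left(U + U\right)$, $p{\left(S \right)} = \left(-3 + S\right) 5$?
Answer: $-140400$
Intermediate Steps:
$p{\left(S \right)} = -15 + 5 S$
$k{\left(Q,U \right)} = -6 + 2 Q + 4 U$ ($k{\left(Q,U \right)} = -6 + 2 \left(Q + \left(U + U\right)\right) = -6 + 2 \left(Q + 2 U\right) = -6 + \left(2 Q + 4 U\right) = -6 + 2 Q + 4 U$)
$v{\left(l \right)} = -15 + \left(-27 + l\right) \left(86 + l\right)$ ($v{\left(l \right)} = \left(l + 86\right) \left(l - 27\right) - \left(-15 + 5 \cdot 6\right) = \left(86 + l\right) \left(-27 + l\right) - \left(-15 + 30\right) = \left(-27 + l\right) \left(86 + l\right) - 15 = -15 + \left(-27 + l\right) \left(86 + l\right)$)
$v{\left(k{\left(\left(-4 + 10\right) + 9,16 \right)} \right)} - 150999 = \left(-2337 + \left(-6 + 2 \left(\left(-4 + 10\right) + 9\right) + 4 \cdot 16\right)^{2} + 59 \left(-6 + 2 \left(\left(-4 + 10\right) + 9\right) + 4 \cdot 16\right)\right) - 150999 = \left(-2337 + \left(-6 + 2 \left(6 + 9\right) + 64\right)^{2} + 59 \left(-6 + 2 \left(6 + 9\right) + 64\right)\right) - 150999 = \left(-2337 + \left(-6 + 2 \cdot 15 + 64\right)^{2} + 59 \left(-6 + 2 \cdot 15 + 64\right)\right) - 150999 = \left(-2337 + \left(-6 + 30 + 64\right)^{2} + 59 \left(-6 + 30 + 64\right)\right) - 150999 = \left(-2337 + 88^{2} + 59 \cdot 88\right) - 150999 = \left(-2337 + 7744 + 5192\right) - 150999 = 10599 - 150999 = -140400$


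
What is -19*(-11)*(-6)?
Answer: -1254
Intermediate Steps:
-19*(-11)*(-6) = 209*(-6) = -1254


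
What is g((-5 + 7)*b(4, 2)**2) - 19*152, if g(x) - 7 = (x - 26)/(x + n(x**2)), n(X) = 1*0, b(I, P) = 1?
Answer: -2893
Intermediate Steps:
n(X) = 0
g(x) = 7 + (-26 + x)/x (g(x) = 7 + (x - 26)/(x + 0) = 7 + (-26 + x)/x)
g((-5 + 7)*b(4, 2)**2) - 19*152 = (8 - 26/(-5 + 7)) - 19*152 = (8 - 26/(2*1)) - 1*2888 = (8 - 26/2) - 2888 = (8 - 26*1/2) - 2888 = (8 - 13) - 2888 = -5 - 2888 = -2893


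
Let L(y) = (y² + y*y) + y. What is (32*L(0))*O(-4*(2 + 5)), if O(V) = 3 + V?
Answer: 0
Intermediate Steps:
L(y) = y + 2*y² (L(y) = (y² + y²) + y = 2*y² + y = y + 2*y²)
(32*L(0))*O(-4*(2 + 5)) = (32*(0*(1 + 2*0)))*(3 - 4*(2 + 5)) = (32*(0*(1 + 0)))*(3 - 4*7) = (32*(0*1))*(3 - 28) = (32*0)*(-25) = 0*(-25) = 0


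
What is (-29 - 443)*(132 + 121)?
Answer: -119416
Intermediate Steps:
(-29 - 443)*(132 + 121) = -472*253 = -119416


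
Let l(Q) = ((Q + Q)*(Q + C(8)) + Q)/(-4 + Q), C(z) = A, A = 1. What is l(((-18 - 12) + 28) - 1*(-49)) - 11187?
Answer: -476482/43 ≈ -11081.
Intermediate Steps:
C(z) = 1
l(Q) = (Q + 2*Q*(1 + Q))/(-4 + Q) (l(Q) = ((Q + Q)*(Q + 1) + Q)/(-4 + Q) = ((2*Q)*(1 + Q) + Q)/(-4 + Q) = (2*Q*(1 + Q) + Q)/(-4 + Q) = (Q + 2*Q*(1 + Q))/(-4 + Q))
l(((-18 - 12) + 28) - 1*(-49)) - 11187 = (((-18 - 12) + 28) - 1*(-49))*(3 + 2*(((-18 - 12) + 28) - 1*(-49)))/(-4 + (((-18 - 12) + 28) - 1*(-49))) - 11187 = ((-30 + 28) + 49)*(3 + 2*((-30 + 28) + 49))/(-4 + ((-30 + 28) + 49)) - 11187 = (-2 + 49)*(3 + 2*(-2 + 49))/(-4 + (-2 + 49)) - 11187 = 47*(3 + 2*47)/(-4 + 47) - 11187 = 47*(3 + 94)/43 - 11187 = 47*(1/43)*97 - 11187 = 4559/43 - 11187 = -476482/43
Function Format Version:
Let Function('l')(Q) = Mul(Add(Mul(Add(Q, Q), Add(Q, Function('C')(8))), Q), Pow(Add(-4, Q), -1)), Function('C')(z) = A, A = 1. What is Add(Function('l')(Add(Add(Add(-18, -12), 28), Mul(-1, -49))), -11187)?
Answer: Rational(-476482, 43) ≈ -11081.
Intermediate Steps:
Function('C')(z) = 1
Function('l')(Q) = Mul(Pow(Add(-4, Q), -1), Add(Q, Mul(2, Q, Add(1, Q)))) (Function('l')(Q) = Mul(Add(Mul(Add(Q, Q), Add(Q, 1)), Q), Pow(Add(-4, Q), -1)) = Mul(Add(Mul(Mul(2, Q), Add(1, Q)), Q), Pow(Add(-4, Q), -1)) = Mul(Add(Mul(2, Q, Add(1, Q)), Q), Pow(Add(-4, Q), -1)) = Mul(Add(Q, Mul(2, Q, Add(1, Q))), Pow(Add(-4, Q), -1)) = Mul(Pow(Add(-4, Q), -1), Add(Q, Mul(2, Q, Add(1, Q)))))
Add(Function('l')(Add(Add(Add(-18, -12), 28), Mul(-1, -49))), -11187) = Add(Mul(Add(Add(Add(-18, -12), 28), Mul(-1, -49)), Pow(Add(-4, Add(Add(Add(-18, -12), 28), Mul(-1, -49))), -1), Add(3, Mul(2, Add(Add(Add(-18, -12), 28), Mul(-1, -49))))), -11187) = Add(Mul(Add(Add(-30, 28), 49), Pow(Add(-4, Add(Add(-30, 28), 49)), -1), Add(3, Mul(2, Add(Add(-30, 28), 49)))), -11187) = Add(Mul(Add(-2, 49), Pow(Add(-4, Add(-2, 49)), -1), Add(3, Mul(2, Add(-2, 49)))), -11187) = Add(Mul(47, Pow(Add(-4, 47), -1), Add(3, Mul(2, 47))), -11187) = Add(Mul(47, Pow(43, -1), Add(3, 94)), -11187) = Add(Mul(47, Rational(1, 43), 97), -11187) = Add(Rational(4559, 43), -11187) = Rational(-476482, 43)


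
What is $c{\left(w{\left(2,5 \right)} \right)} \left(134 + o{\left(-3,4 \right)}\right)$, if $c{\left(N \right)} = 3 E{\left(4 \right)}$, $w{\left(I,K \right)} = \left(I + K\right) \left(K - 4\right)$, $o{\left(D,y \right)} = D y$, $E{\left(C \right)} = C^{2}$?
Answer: $5856$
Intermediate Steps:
$w{\left(I,K \right)} = \left(-4 + K\right) \left(I + K\right)$ ($w{\left(I,K \right)} = \left(I + K\right) \left(-4 + K\right) = \left(-4 + K\right) \left(I + K\right)$)
$c{\left(N \right)} = 48$ ($c{\left(N \right)} = 3 \cdot 4^{2} = 3 \cdot 16 = 48$)
$c{\left(w{\left(2,5 \right)} \right)} \left(134 + o{\left(-3,4 \right)}\right) = 48 \left(134 - 12\right) = 48 \cdot 122 = 5856$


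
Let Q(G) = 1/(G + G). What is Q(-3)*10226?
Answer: -5113/3 ≈ -1704.3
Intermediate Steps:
Q(G) = 1/(2*G)
Q(-3)*10226 = ((½)/(-3))*10226 = ((½)*(-⅓))*10226 = -⅙*10226 = -5113/3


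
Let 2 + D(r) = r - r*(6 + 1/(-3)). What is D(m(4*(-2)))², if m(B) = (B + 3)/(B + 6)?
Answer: 1681/9 ≈ 186.78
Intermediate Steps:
m(B) = (3 + B)/(6 + B)
D(r) = -2 - 14*r/3 (D(r) = -2 + (r - r*(6 + 1/(-3))) = -2 + (r - r*(6 - ⅓)) = -2 + (r - r*17/3) = -2 + (r - 17*r/3) = -2 - 14*r/3)
D(m(4*(-2)))² = (-2 - 14*(3 + 4*(-2))/(3*(6 + 4*(-2))))² = (-2 - 14*(3 - 8)/(3*(6 - 8)))² = (-2 - 14*(-5)/(3*(-2)))² = (-2 - (-7)*(-5)/3)² = (-2 - 14/3*5/2)² = (-2 - 35/3)² = (-41/3)² = 1681/9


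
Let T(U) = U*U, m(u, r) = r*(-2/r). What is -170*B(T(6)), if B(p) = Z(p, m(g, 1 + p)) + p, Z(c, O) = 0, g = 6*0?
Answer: -6120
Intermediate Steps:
g = 0
m(u, r) = -2
T(U) = U²
B(p) = p (B(p) = 0 + p = p)
-170*B(T(6)) = -170*6² = -170*36 = -6120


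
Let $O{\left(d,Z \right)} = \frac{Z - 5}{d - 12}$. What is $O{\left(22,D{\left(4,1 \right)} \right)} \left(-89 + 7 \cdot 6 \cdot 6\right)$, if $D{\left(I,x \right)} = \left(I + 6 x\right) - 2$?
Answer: $\frac{489}{10} \approx 48.9$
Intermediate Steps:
$D{\left(I,x \right)} = -2 + I + 6 x$
$O{\left(d,Z \right)} = \frac{-5 + Z}{-12 + d}$
$O{\left(22,D{\left(4,1 \right)} \right)} \left(-89 + 7 \cdot 6 \cdot 6\right) = \frac{-5 + \left(-2 + 4 + 6 \cdot 1\right)}{-12 + 22} \left(-89 + 7 \cdot 6 \cdot 6\right) = \frac{-5 + \left(-2 + 4 + 6\right)}{10} \left(-89 + 42 \cdot 6\right) = \frac{-5 + 8}{10} \left(-89 + 252\right) = \frac{1}{10} \cdot 3 \cdot 163 = \frac{3}{10} \cdot 163 = \frac{489}{10}$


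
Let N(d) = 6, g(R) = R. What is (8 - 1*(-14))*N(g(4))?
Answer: 132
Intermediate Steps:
(8 - 1*(-14))*N(g(4)) = (8 - 1*(-14))*6 = (8 + 14)*6 = 22*6 = 132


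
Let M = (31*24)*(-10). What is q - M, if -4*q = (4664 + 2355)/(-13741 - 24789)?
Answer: 1146659819/154120 ≈ 7440.0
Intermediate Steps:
M = -7440 (M = 744*(-10) = -7440)
q = 7019/154120 (q = -(4664 + 2355)/(4*(-13741 - 24789)) = -7019/(4*(-38530)) = -7019*(-1)/(4*38530) = -1/4*(-7019/38530) = 7019/154120 ≈ 0.045542)
q - M = 7019/154120 - 1*(-7440) = 7019/154120 + 7440 = 1146659819/154120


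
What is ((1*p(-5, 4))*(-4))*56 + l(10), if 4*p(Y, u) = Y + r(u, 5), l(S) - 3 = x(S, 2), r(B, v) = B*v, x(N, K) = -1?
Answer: -838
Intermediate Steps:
l(S) = 2 (l(S) = 3 - 1 = 2)
p(Y, u) = Y/4 + 5*u/4 (p(Y, u) = (Y + u*5)/4 = (Y + 5*u)/4 = Y/4 + 5*u/4)
((1*p(-5, 4))*(-4))*56 + l(10) = ((1*((¼)*(-5) + (5/4)*4))*(-4))*56 + 2 = ((1*(-5/4 + 5))*(-4))*56 + 2 = ((1*(15/4))*(-4))*56 + 2 = ((15/4)*(-4))*56 + 2 = -15*56 + 2 = -840 + 2 = -838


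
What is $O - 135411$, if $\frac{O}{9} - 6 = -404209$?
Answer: $-3773238$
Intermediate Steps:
$O = -3637827$ ($O = 54 + 9 \left(-404209\right) = 54 - 3637881 = -3637827$)
$O - 135411 = -3637827 - 135411 = -3773238$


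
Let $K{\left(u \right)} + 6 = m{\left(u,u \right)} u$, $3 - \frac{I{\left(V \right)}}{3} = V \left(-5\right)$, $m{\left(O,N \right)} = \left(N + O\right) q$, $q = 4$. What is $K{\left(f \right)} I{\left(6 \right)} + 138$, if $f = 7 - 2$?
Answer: $19344$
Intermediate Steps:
$m{\left(O,N \right)} = 4 N + 4 O$ ($m{\left(O,N \right)} = \left(N + O\right) 4 = 4 N + 4 O$)
$I{\left(V \right)} = 9 + 15 V$ ($I{\left(V \right)} = 9 - 3 V \left(-5\right) = 9 - 3 \left(- 5 V\right) = 9 + 15 V$)
$f = 5$
$K{\left(u \right)} = -6 + 8 u^{2}$ ($K{\left(u \right)} = -6 + \left(4 u + 4 u\right) u = -6 + 8 u u = -6 + 8 u^{2}$)
$K{\left(f \right)} I{\left(6 \right)} + 138 = \left(-6 + 8 \cdot 5^{2}\right) \left(9 + 15 \cdot 6\right) + 138 = \left(-6 + 8 \cdot 25\right) \left(9 + 90\right) + 138 = \left(-6 + 200\right) 99 + 138 = 194 \cdot 99 + 138 = 19206 + 138 = 19344$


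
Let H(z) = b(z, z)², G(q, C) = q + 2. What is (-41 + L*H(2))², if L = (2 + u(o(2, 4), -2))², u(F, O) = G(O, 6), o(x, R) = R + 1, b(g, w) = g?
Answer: 625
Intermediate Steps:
G(q, C) = 2 + q
o(x, R) = 1 + R
u(F, O) = 2 + O
H(z) = z²
L = 4 (L = (2 + (2 - 2))² = (2 + 0)² = 2² = 4)
(-41 + L*H(2))² = (-41 + 4*2²)² = (-41 + 4*4)² = (-41 + 16)² = (-25)² = 625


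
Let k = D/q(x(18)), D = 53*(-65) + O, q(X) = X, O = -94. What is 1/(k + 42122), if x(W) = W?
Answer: 18/754657 ≈ 2.3852e-5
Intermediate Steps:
D = -3539 (D = 53*(-65) - 94 = -3445 - 94 = -3539)
k = -3539/18 ≈ -196.61
1/(k + 42122) = 1/(-3539/18 + 42122) = 1/(754657/18) = 18/754657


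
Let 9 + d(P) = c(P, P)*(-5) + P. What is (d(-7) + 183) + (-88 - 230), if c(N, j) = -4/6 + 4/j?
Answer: -3041/21 ≈ -144.81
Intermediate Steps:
c(N, j) = -⅔ + 4/j (c(N, j) = -4*⅙ + 4/j = -⅔ + 4/j)
d(P) = -17/3 + P - 20/P (d(P) = -9 + ((-⅔ + 4/P)*(-5) + P) = -9 + ((10/3 - 20/P) + P) = -9 + (10/3 + P - 20/P) = -17/3 + P - 20/P)
(d(-7) + 183) + (-88 - 230) = ((-17/3 - 7 - 20/(-7)) + 183) + (-88 - 230) = ((-17/3 - 7 - 20*(-⅐)) + 183) - 318 = ((-17/3 - 7 + 20/7) + 183) - 318 = (-206/21 + 183) - 318 = 3637/21 - 318 = -3041/21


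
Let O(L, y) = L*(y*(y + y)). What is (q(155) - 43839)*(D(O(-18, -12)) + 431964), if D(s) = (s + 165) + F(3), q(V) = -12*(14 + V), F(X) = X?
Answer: -19582823916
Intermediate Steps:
O(L, y) = 2*L*y² (O(L, y) = L*(y*(2*y)) = L*(2*y²) = 2*L*y²)
q(V) = -168 - 12*V
D(s) = 168 + s (D(s) = (s + 165) + 3 = (165 + s) + 3 = 168 + s)
(q(155) - 43839)*(D(O(-18, -12)) + 431964) = ((-168 - 12*155) - 43839)*((168 + 2*(-18)*(-12)²) + 431964) = ((-168 - 1860) - 43839)*((168 + 2*(-18)*144) + 431964) = (-2028 - 43839)*((168 - 5184) + 431964) = -45867*(-5016 + 431964) = -45867*426948 = -19582823916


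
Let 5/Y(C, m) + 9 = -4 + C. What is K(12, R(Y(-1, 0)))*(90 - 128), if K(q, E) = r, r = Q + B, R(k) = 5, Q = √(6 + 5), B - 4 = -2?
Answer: -76 - 38*√11 ≈ -202.03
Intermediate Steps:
B = 2 (B = 4 - 2 = 2)
Y(C, m) = 5/(-13 + C) (Y(C, m) = 5/(-9 + (-4 + C)) = 5/(-13 + C))
Q = √11 ≈ 3.3166
r = 2 + √11 (r = √11 + 2 = 2 + √11 ≈ 5.3166)
K(q, E) = 2 + √11
K(12, R(Y(-1, 0)))*(90 - 128) = (2 + √11)*(90 - 128) = (2 + √11)*(-38) = -76 - 38*√11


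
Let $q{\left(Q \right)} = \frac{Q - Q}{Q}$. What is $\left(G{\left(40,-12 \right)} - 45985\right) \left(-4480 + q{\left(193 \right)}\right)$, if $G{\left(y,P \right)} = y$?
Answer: $205833600$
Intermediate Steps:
$q{\left(Q \right)} = 0$ ($q{\left(Q \right)} = \frac{0}{Q} = 0$)
$\left(G{\left(40,-12 \right)} - 45985\right) \left(-4480 + q{\left(193 \right)}\right) = \left(40 - 45985\right) \left(-4480 + 0\right) = \left(-45945\right) \left(-4480\right) = 205833600$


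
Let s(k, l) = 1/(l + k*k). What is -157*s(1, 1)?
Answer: -157/2 ≈ -78.500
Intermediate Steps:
s(k, l) = 1/(l + k²)
-157*s(1, 1) = -157/(1 + 1²) = -157/(1 + 1) = -157/2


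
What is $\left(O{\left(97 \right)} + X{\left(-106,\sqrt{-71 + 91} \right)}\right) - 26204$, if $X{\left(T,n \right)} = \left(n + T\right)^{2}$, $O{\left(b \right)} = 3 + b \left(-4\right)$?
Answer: $-15333 - 424 \sqrt{5} \approx -16281.0$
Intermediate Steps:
$O{\left(b \right)} = 3 - 4 b$
$X{\left(T,n \right)} = \left(T + n\right)^{2}$
$\left(O{\left(97 \right)} + X{\left(-106,\sqrt{-71 + 91} \right)}\right) - 26204 = \left(\left(3 - 388\right) + \left(-106 + \sqrt{-71 + 91}\right)^{2}\right) - 26204 = \left(\left(3 - 388\right) + \left(-106 + \sqrt{20}\right)^{2}\right) - 26204 = \left(-385 + \left(-106 + 2 \sqrt{5}\right)^{2}\right) - 26204 = -26589 + \left(-106 + 2 \sqrt{5}\right)^{2}$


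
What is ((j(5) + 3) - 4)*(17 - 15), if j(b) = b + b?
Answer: 18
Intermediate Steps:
j(b) = 2*b
((j(5) + 3) - 4)*(17 - 15) = ((2*5 + 3) - 4)*(17 - 15) = ((10 + 3) - 4)*2 = (13 - 4)*2 = 9*2 = 18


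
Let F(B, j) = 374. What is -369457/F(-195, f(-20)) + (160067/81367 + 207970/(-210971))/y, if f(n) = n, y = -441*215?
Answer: -6074028482043493207/6148717248503830 ≈ -987.85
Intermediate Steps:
y = -94815
-369457/F(-195, f(-20)) + (160067/81367 + 207970/(-210971))/y = -369457/374 + (160067/81367 + 207970/(-210971))/(-94815) = -369457*1/374 + (160067*(1/81367) + 207970*(-1/210971))*(-1/94815) = -33587/34 + (160067/81367 - 207970/210971)*(-1/94815) = -33587/34 + (16847600067/17166077357)*(-1/94815) = -33587/34 - 1871955563/180844624955995 = -6074028482043493207/6148717248503830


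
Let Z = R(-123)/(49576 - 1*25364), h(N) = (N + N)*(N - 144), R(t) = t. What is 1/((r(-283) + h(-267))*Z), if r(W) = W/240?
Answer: -1936960/2159612557 ≈ -0.00089690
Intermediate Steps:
r(W) = W/240 (r(W) = W*(1/240) = W/240)
h(N) = 2*N*(-144 + N) (h(N) = (2*N)*(-144 + N) = 2*N*(-144 + N))
Z = -123/24212 (Z = -123/(49576 - 1*25364) = -123/(49576 - 25364) = -123/24212 ≈ -0.0050801)
1/((r(-283) + h(-267))*Z) = 1/(((1/240)*(-283) + 2*(-267)*(-144 - 267))*(-123/24212)) = -24212/123/(-283/240 + 2*(-267)*(-411)) = -24212/123/(-283/240 + 219474) = -24212/123/(52673477/240) = (240/52673477)*(-24212/123) = -1936960/2159612557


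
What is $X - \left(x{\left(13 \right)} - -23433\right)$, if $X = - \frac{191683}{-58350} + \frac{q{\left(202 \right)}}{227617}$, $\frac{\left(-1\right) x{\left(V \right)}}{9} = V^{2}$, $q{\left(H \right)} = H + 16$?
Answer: $- \frac{290979532098689}{13281451950} \approx -21909.0$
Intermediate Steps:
$q{\left(H \right)} = 16 + H$
$x{\left(V \right)} = - 9 V^{2}$
$X = \frac{43643029711}{13281451950}$ ($X = - \frac{191683}{-58350} + \frac{16 + 202}{227617} = \left(-191683\right) \left(- \frac{1}{58350}\right) + 218 \cdot \frac{1}{227617} = \frac{191683}{58350} + \frac{218}{227617} = \frac{43643029711}{13281451950} \approx 3.286$)
$X - \left(x{\left(13 \right)} - -23433\right) = \frac{43643029711}{13281451950} - \left(- 9 \cdot 13^{2} - -23433\right) = \frac{43643029711}{13281451950} - \left(\left(-9\right) 169 + 23433\right) = \frac{43643029711}{13281451950} - \left(-1521 + 23433\right) = \frac{43643029711}{13281451950} - 21912 = - \frac{290979532098689}{13281451950}$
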